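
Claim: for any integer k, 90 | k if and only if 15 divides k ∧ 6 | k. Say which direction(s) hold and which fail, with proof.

Converse. This fails: take k = 30. Both 15 ∣ 30 and 6 ∣ 30, yet 30 is not a multiple of 90 (since 30 = 0·90 + 30), so 90 ∤ 30.

Forward direction. If 90 ∣ k, write k = 90q. Since 90 = 6·15, k = 15·(6q), so 15 ∣ k; and since 90 = 15·6, k = 6·(15q), so 6 ∣ k.

The forward direction holds; the converse fails.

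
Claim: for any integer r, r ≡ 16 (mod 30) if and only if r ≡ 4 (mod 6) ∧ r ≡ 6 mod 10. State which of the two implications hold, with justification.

[⇒] Suppose r ≡ 16 (mod 30); write r = 30j + 16. Since 6 ∣ 30, reducing mod 6 gives r ≡ 16 ≡ 4 (mod 6); since 10 ∣ 30, reducing mod 10 gives r ≡ 16 ≡ 6 (mod 10).

[⇐] Conversely, if r ≡ 4 (mod 6) and r ≡ 6 (mod 10), then by the Chinese remainder theorem r ≡ 16 (mod 30). This is exactly r ≡ 16 (mod 30).

Both directions hold; the statement is true.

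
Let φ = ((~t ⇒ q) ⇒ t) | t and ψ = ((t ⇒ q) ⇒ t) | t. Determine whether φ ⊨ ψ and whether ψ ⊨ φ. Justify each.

(⇒) fails; (⇐) holds.

[⇒] This fails. Under q = F, t = F, the left side is true but the right side is false.

[⇐] Assume the antecedent. If q is true, the antecedent forces (q = T, t = T), and ((~t ⇒ q) ⇒ t) | t holds there. If q is false, ((~t ⇒ q) ⇒ t) | t reduces to true regardless of the other variables. Either way ((~t ⇒ q) ⇒ t) | t holds.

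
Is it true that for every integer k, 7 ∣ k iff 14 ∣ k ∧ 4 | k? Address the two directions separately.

(⇒) This fails: take k = 7. Certainly 7 ∣ 7, but 14 ∤ 7.

(⇐) Suppose 14 ∣ k and 4 ∣ k. Any common multiple of 14 and 4 is a multiple of their lcm; here lcm(14, 4) = 14·4/gcd(14, 4) = 56/2 = 28, so 28 ∣ k. Since 7 ∣ 28, it follows that 7 ∣ k.

(⇒) fails; (⇐) holds.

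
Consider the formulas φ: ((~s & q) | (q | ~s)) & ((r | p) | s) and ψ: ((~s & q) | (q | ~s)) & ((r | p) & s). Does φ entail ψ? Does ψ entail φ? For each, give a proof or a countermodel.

Forward direction. This fails. Under r = T, p = F, s = F, q = F, the left side is true but the right side is false.

Converse. Assume the antecedent. If r is true, the antecedent forces (r = T, p = F, s = T, q = T) or (r = T, p = T, s = T, q = T), and the consequent holds there. If r is false, the antecedent forces (r = F, p = T, s = T, q = T), and the consequent holds there. Either way the consequent holds.

Only the converse holds.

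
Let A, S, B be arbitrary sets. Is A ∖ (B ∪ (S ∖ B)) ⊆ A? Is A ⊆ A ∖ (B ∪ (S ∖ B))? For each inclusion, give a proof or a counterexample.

Forward inclusion. Let x ∈ A ∖ (B ∪ (S ∖ B)). Then x ∈ A and x ∉ S, B, from which x ∈ A.

Reverse inclusion. This inclusion fails. Take A = {1}, S = {1}, B = ∅; then 1 ∈ A but 1 ∉ A ∖ (B ∪ (S ∖ B)).

(⊆) holds; (⊇) fails.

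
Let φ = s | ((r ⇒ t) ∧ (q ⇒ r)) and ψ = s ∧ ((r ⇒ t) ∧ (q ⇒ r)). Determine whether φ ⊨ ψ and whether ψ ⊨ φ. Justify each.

Not equivalent: only (⇐) holds.

(⟸) Assume the antecedent. If r is true, the antecedent forces (t = T, r = T, q = F, s = T) or (t = T, r = T, q = T, s = T), and s | ((r ⇒ t) ∧ (q ⇒ r)) holds there. If r is false, the antecedent forces (t = F, r = F, q = F, s = T) or (t = T, r = F, q = F, s = T), and s | ((r ⇒ t) ∧ (q ⇒ r)) holds there. Either way s | ((r ⇒ t) ∧ (q ⇒ r)) holds.

(⟹) This fails. Under t = F, r = F, q = F, s = F, the left side is true but the right side is false.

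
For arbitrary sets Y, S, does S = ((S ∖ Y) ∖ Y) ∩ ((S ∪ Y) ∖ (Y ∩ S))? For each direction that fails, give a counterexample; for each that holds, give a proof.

(⟹) This inclusion fails. Take Y = {1}, S = {1}; then 1 ∈ S but 1 ∉ ((S ∖ Y) ∖ Y) ∩ ((S ∪ Y) ∖ (Y ∩ S)).

(⟸) Let x ∈ ((S ∖ Y) ∖ Y) ∩ ((S ∪ Y) ∖ (Y ∩ S)). Then x ∈ S and x ∉ Y, from which x ∈ S.

Only the reverse inclusion holds.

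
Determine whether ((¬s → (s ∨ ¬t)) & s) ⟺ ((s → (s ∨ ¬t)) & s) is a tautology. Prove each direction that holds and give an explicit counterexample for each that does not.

(⇒) Assume the antecedent. If s is true, (s → (s ∨ ¬t)) & s reduces to true regardless of the other variables. If s is false, the antecedent cannot hold. Either way (s → (s ∨ ¬t)) & s holds.

(⇐) Assume the antecedent. If s is true, (¬s → (s ∨ ¬t)) & s reduces to true regardless of the other variables. If s is false, the antecedent cannot hold. Either way (¬s → (s ∨ ¬t)) & s holds.

Both implications hold.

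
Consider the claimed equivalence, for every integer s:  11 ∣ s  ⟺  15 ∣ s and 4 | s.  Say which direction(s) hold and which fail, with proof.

Neither direction holds.

(⟹) This fails: take s = 11. Certainly 11 ∣ 11, but 15 ∤ 11.

(⟸) This fails: take s = 60. Both 15 ∣ 60 and 4 ∣ 60, yet 60 is not a multiple of 11 (since 60 = 5·11 + 5), so 11 ∤ 60.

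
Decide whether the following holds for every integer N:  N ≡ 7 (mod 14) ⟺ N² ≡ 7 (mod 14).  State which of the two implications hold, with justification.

Both directions hold; the statement is true.

(→) Suppose N ≡ 7 (mod 14). Write N = 14j + 7. Then (14j + 7)² = 196j² + 196j + 49 = 14(14j² + 14j + 3) + 7, so N² ≡ 7 (mod 14).

(←) Conversely, suppose N² ≡ 7 (mod 14). The only residue r in {0, …, 13} with r² ≡ 7 (mod 14) is r = 7, so N ≡ 7 (mod 14).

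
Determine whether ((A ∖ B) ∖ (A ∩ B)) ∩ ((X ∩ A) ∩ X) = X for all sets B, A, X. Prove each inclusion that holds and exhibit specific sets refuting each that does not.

The sets are not equal: only the forward inclusion holds.

(⊆) Let x ∈ ((A ∖ B) ∖ (A ∩ B)) ∩ ((X ∩ A) ∩ X). Then x ∈ A ∩ X and x ∉ B, from which x ∈ X.

(⊇) This inclusion fails. Take B = ∅, A = ∅, X = {1}; then 1 ∈ X but 1 ∉ ((A ∖ B) ∖ (A ∩ B)) ∩ ((X ∩ A) ∩ X).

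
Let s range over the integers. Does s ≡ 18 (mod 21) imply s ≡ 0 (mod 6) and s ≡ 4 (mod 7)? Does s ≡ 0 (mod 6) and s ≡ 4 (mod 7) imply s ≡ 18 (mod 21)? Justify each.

(⇒) fails; (⇐) holds.

[⇒] This fails: s = 39 gives 39 ≡ 18 (mod 21) but 39 ≡ 3 (mod 6), so the conjunction on the right does not hold.

[⇐] Conversely, if s ≡ 0 (mod 6) and s ≡ 4 (mod 7), then by the Chinese remainder theorem s ≡ 18 (mod 42). Since 18 ≡ 18 (mod 21) and 21 ∣ 42, we get s ≡ 18 (mod 21).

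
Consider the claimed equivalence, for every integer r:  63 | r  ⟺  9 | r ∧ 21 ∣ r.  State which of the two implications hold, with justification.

Both directions hold; the statement is true.

(←) Suppose 9 ∣ r and 21 ∣ r. Any common multiple of 9 and 21 is a multiple of their lcm; here lcm(9, 21) = 9·21/gcd(9, 21) = 189/3 = 63, so 63 ∣ r.

(→) If 63 ∣ r, write r = 63q. Since 63 = 7·9, r = 9·(7q), so 9 ∣ r; and since 63 = 3·21, r = 21·(3q), so 21 ∣ r.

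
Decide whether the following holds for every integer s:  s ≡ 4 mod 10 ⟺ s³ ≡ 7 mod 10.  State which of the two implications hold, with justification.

(⟹) This fails: take s = 4. Then 4 ≡ 4 (mod 10), but 4³ = 64 ≡ 4 (mod 10), not 7.

(⟸) This fails: take s = 3. Then 3³ = 27 ≡ 7 (mod 10), yet 3 ≡ 3 (mod 10), not 4.

Neither implication holds.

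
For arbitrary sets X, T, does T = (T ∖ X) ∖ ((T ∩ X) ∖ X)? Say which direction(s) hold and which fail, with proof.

Forward inclusion. This inclusion fails. Take X = {1}, T = {1}; then 1 ∈ T but 1 ∉ (T ∖ X) ∖ ((T ∩ X) ∖ X).

Reverse inclusion. Let x ∈ (T ∖ X) ∖ ((T ∩ X) ∖ X). Then x ∈ T and x ∉ X, from which x ∈ T.

(⊆) fails; (⊇) holds.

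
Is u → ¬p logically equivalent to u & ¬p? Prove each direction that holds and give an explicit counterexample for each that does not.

Not equivalent: only (⇐) holds.

(⟹) This fails. Under p = F, u = F, the left side is true but the right side is false.

(⟸) Assume the antecedent. If p is true, the antecedent cannot hold. If p is false, u → ¬p reduces to true regardless of the other variables. Either way u → ¬p holds.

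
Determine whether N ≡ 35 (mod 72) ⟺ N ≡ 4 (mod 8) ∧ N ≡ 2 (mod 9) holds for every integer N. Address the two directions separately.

Forward direction. This fails: N = 35 gives 35 ≡ 35 (mod 72) but 35 ≡ 3 (mod 8), so the conjunction on the right does not hold.

Converse. This fails: N = 20 satisfies both congruences on the right (20 ≡ 4 mod 8 and 20 ≡ 2 mod 9) yet 20 ≡ 20 (mod 72), not 35.

Neither direction holds.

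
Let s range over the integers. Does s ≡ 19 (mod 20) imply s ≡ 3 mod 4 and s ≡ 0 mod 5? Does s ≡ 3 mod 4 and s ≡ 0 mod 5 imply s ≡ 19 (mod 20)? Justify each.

Both directions fail.

(→) This fails: s = 19 gives 19 ≡ 19 (mod 20) but 19 ≡ 4 (mod 5), so the conjunction on the right does not hold.

(←) This fails: s = 15 satisfies both congruences on the right (15 ≡ 3 mod 4 and 15 ≡ 0 mod 5) yet 15 ≡ 15 (mod 20), not 19.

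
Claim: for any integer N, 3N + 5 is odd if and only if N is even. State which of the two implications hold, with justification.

(⇒) Suppose 3N + 5 is odd. Since 3 is odd, 3N and N have the same parity, so 3N + 5 ≡ N + 5 (mod 2). As 5 is odd, 3N + 5 is odd exactly when N is even. Thus N is even.

(⇐) Conversely, suppose N is even; write N = 2j. Then 3N + 5 = 3·(2j) + 5 = 2·3j + 5, which is odd.

Both directions hold; the statement is true.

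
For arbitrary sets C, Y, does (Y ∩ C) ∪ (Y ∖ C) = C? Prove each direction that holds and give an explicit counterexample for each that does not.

Neither inclusion holds.

(⊆) This inclusion fails. Take C = ∅, Y = {1}; then 1 ∈ (Y ∩ C) ∪ (Y ∖ C) but 1 ∉ C.

(⊇) This inclusion fails. Take C = {1}, Y = ∅; then 1 ∈ C but 1 ∉ (Y ∩ C) ∪ (Y ∖ C).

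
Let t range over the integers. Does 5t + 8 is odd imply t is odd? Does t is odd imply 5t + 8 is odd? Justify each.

(→) Suppose 5t + 8 is odd. Since 5 is odd, 5t and t have the same parity, so 5t + 8 ≡ t + 8 (mod 2). As 8 is even, 5t + 8 is odd exactly when t is odd. Thus t is odd.

(←) Conversely, suppose t is odd; write t = 2j + 1. Then 5t + 8 = 5·(2j + 1) + 8 = 2·5j + 13, which is odd.

Both implications hold.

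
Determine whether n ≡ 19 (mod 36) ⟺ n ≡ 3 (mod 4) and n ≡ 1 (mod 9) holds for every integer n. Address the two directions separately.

[⇒] Suppose n ≡ 19 (mod 36); write n = 36j + 19. Since 4 ∣ 36, reducing mod 4 gives n ≡ 19 ≡ 3 (mod 4); since 9 ∣ 36, reducing mod 9 gives n ≡ 19 ≡ 1 (mod 9).

[⇐] Conversely, if n ≡ 3 (mod 4) and n ≡ 1 (mod 9), then by the Chinese remainder theorem n ≡ 19 (mod 36). This is exactly n ≡ 19 (mod 36).

Both directions hold; the statement is true.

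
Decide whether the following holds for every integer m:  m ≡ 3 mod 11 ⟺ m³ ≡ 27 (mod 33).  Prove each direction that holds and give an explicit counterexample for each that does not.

[⇒] This fails: take m = 14. Then 14 ≡ 3 (mod 11), but 14³ = 2744 ≡ 5 (mod 33), not 27.

[⇐] Conversely, the residues r modulo 33 with r³ ≡ 27 (mod 33) are exactly {3}, and each is ≡ 3 (mod 11).

(⇒) fails; (⇐) holds.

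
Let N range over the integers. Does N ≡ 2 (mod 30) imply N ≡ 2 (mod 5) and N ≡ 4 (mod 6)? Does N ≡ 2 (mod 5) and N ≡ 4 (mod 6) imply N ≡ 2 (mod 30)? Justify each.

Neither implication holds.

Forward direction. This fails: N = 2 gives 2 ≡ 2 (mod 30) but 2 ≡ 2 (mod 6), so the conjunction on the right does not hold.

Converse. This fails: N = 22 satisfies both congruences on the right (22 ≡ 2 mod 5 and 22 ≡ 4 mod 6) yet 22 ≡ 22 (mod 30), not 2.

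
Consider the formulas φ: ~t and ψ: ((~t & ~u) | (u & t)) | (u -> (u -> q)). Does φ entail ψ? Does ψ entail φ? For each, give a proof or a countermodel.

[⇒] This fails. Under t = F, q = F, u = T, the left side is true but the right side is false.

[⇐] This fails. Under t = T, q = F, u = F, the left side is false but the right side is true.

Neither implication holds.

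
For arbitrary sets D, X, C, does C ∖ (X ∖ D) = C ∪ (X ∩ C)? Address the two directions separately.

(⊆) Let x ∈ C ∖ (X ∖ D). Then either x ∈ C and x ∉ D, X; or x ∈ D ∩ C and x ∉ X; or x ∈ D ∩ X ∩ C. In each case x ∈ C ∪ (X ∩ C), so C ∖ (X ∖ D) ⊆ C ∪ (X ∩ C).

(⊇) This inclusion fails. Take D = ∅, X = {1}, C = {1}; then 1 ∈ C ∪ (X ∩ C) but 1 ∉ C ∖ (X ∖ D).

Only the forward inclusion holds.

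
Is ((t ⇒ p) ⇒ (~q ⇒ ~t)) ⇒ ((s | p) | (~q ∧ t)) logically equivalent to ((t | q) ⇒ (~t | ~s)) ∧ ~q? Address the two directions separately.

(⇒) This fails. Under q = T, t = F, s = T, p = F, the left side is true but the right side is false.

(⇐) This fails. Under q = F, t = F, s = F, p = F, the left side is false but the right side is true.

Neither implication holds.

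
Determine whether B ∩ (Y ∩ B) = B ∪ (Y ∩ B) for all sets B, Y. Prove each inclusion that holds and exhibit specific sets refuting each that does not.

(⟸) This inclusion fails. Take B = {1}, Y = ∅; then 1 ∈ B ∪ (Y ∩ B) but 1 ∉ B ∩ (Y ∩ B).

(⟹) Let x ∈ B ∩ (Y ∩ B). Then x ∈ B ∩ Y, from which x ∈ B ∪ (Y ∩ B).

The sets are not equal: only the forward inclusion holds.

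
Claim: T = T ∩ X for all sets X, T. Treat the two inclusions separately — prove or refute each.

The sets are not equal: only the reverse inclusion holds.

(⟹) This inclusion fails. Take X = ∅, T = {1}; then 1 ∈ T but 1 ∉ T ∩ X.

(⟸) Let x ∈ T ∩ X. Then x ∈ X ∩ T, from which x ∈ T.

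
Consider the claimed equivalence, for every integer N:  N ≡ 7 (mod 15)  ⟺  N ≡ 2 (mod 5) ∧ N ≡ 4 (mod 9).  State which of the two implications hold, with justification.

(→) This fails: N = 37 gives 37 ≡ 7 (mod 15) but 37 ≡ 1 (mod 9), so the conjunction on the right does not hold.

(←) Conversely, if N ≡ 2 (mod 5) and N ≡ 4 (mod 9), then by the Chinese remainder theorem N ≡ 22 (mod 45). Since 22 ≡ 7 (mod 15) and 15 ∣ 45, we get N ≡ 7 (mod 15).

Only the reverse direction holds.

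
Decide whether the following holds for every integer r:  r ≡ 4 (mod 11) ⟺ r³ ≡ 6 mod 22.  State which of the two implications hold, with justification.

Forward direction. This fails: take r = 4. Then 4 ≡ 4 (mod 11), but 4³ = 64 ≡ 20 (mod 22), not 6.

Converse. This fails: take r = 8. Then 8³ = 512 ≡ 6 (mod 22), yet 8 ≡ 8 (mod 11), not 4.

(⇒) fails and (⇐) fails.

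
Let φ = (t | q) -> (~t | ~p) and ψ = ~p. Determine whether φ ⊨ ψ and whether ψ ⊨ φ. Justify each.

Only the converse holds.

[⇒] This fails. Under q = F, t = F, p = T, the left side is true but the right side is false.

[⇐] Assume the antecedent. If q is true, the antecedent forces (q = T, t = F, p = F) or (q = T, t = T, p = F), and (t | q) -> (~t | ~p) holds there. If q is false, the antecedent forces (q = F, t = F, p = F) or (q = F, t = T, p = F), and (t | q) -> (~t | ~p) holds there. Either way (t | q) -> (~t | ~p) holds.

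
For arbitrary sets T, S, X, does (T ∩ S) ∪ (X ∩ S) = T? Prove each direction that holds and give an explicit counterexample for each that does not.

Both inclusions fail.

(⟹) This inclusion fails. Take T = ∅, S = {1}, X = {1}; then 1 ∈ (T ∩ S) ∪ (X ∩ S) but 1 ∉ T.

(⟸) This inclusion fails. Take T = {1}, S = ∅, X = ∅; then 1 ∈ T but 1 ∉ (T ∩ S) ∪ (X ∩ S).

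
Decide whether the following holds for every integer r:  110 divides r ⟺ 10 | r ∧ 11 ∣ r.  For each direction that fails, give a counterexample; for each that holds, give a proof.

(⟸) Suppose 10 ∣ r and 11 ∣ r. Any common multiple of 10 and 11 is a multiple of their lcm; here gcd(10, 11) = 1, so lcm(10, 11) = 10·11 = 110, so 110 ∣ r.

(⟹) If 110 ∣ r, write r = 110q. Since 110 = 11·10, r = 10·(11q), so 10 ∣ r; and since 110 = 10·11, r = 11·(10q), so 11 ∣ r.

Both implications hold.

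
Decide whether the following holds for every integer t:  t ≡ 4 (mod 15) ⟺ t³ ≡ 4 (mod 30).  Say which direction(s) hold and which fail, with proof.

Forward direction. This fails: take t = 19. Then 19 ≡ 4 (mod 15), but 19³ = 6859 ≡ 19 (mod 30), not 4.

Converse. The residues r modulo 30 with r³ ≡ 4 (mod 30) are exactly {4}, and each is ≡ 4 (mod 15).

The forward direction fails; the converse holds.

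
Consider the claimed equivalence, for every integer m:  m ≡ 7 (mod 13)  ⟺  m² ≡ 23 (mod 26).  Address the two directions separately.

[⇒] This fails: take m = 20. Then 20 ≡ 7 (mod 13), but 20² = 400 ≡ 10 (mod 26), not 23.

[⇐] This fails: take m = 19. Then 19² = 361 ≡ 23 (mod 26), yet 19 ≡ 6 (mod 13), not 7.

(⇒) fails and (⇐) fails.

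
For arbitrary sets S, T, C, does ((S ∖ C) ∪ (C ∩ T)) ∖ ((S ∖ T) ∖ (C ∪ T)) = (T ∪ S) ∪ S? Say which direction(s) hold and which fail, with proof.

(⟹) Let x ∈ ((S ∖ C) ∪ (C ∩ T)) ∖ ((S ∖ T) ∖ (C ∪ T)). Then either x ∈ S ∩ T and x ∉ C; or x ∈ T ∩ C and x ∉ S; or x ∈ S ∩ T ∩ C. In each case x ∈ (T ∪ S) ∪ S, so ((S ∖ C) ∪ (C ∩ T)) ∖ ((S ∖ T) ∖ (C ∪ T)) ⊆ (T ∪ S) ∪ S.

(⟸) This inclusion fails. Take S = {1}, T = ∅, C = ∅; then 1 ∈ (T ∪ S) ∪ S but 1 ∉ ((S ∖ C) ∪ (C ∩ T)) ∖ ((S ∖ T) ∖ (C ∪ T)).

The sets are not equal: only the forward inclusion holds.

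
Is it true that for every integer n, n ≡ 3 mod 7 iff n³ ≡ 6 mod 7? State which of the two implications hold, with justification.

Not equivalent: only (⇒) holds.

[⇐] This fails: take n = 5. Then 5³ = 125 ≡ 6 (mod 7), yet 5 ≡ 5 (mod 7), not 3.

[⇒] Suppose n ≡ 3 mod 7. Write n = 7j + 3. Then (7j + 3)³ = 343j³ + 441j² + 189j + 27 = 7(49j³ + 63j² + 27j + 3) + 6, so n³ ≡ 6 (mod 7).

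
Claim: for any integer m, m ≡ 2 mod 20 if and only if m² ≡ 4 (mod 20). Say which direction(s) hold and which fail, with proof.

The forward direction holds; the converse fails.

(→) Suppose m ≡ 2 mod 20. Write m = 20j + 2. Then (20j + 2)² = 400j² + 80j + 4 = 20(20j² + 4j) + 4, so m² ≡ 4 (mod 20).

(←) This fails: take m = 8. Then 8² = 64 ≡ 4 (mod 20), yet 8 ≡ 8 (mod 20), not 2.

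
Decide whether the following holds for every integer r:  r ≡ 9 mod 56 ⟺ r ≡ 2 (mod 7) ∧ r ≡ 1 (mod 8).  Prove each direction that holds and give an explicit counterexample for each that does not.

[⇒] Suppose r ≡ 9 (mod 56); write r = 56j + 9. Since 7 ∣ 56, reducing mod 7 gives r ≡ 9 ≡ 2 (mod 7); since 8 ∣ 56, reducing mod 8 gives r ≡ 9 ≡ 1 (mod 8).

[⇐] Conversely, if r ≡ 2 (mod 7) and r ≡ 1 (mod 8), then by the Chinese remainder theorem r ≡ 9 (mod 56). This is exactly r ≡ 9 (mod 56).

Both directions hold.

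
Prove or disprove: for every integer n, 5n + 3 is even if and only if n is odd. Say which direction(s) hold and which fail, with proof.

Both directions hold; the statement is true.

[⇒] Suppose 5n + 3 is even. Since 5 is odd, 5n and n have the same parity, so 5n + 3 ≡ n + 3 (mod 2). As 3 is odd, 5n + 3 is even exactly when n is odd. Thus n is odd.

[⇐] Conversely, suppose n is odd; write n = 2j + 1. Then 5n + 3 = 5·(2j + 1) + 3 = 2·5j + 8, which is even.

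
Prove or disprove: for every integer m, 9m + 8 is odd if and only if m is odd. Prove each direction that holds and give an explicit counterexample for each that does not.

Both directions hold; the statement is true.

[⇒] Suppose 9m + 8 is odd. Since 9 is odd, 9m and m have the same parity, so 9m + 8 ≡ m + 8 (mod 2). As 8 is even, 9m + 8 is odd exactly when m is odd. Thus m is odd.

[⇐] Conversely, suppose m is odd; write m = 2j + 1. Then 9m + 8 = 9·(2j + 1) + 8 = 2·9j + 17, which is odd.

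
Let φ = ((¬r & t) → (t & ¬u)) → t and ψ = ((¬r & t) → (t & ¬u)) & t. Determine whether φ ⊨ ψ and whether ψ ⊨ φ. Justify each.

Only the converse holds.

(⇒) This fails. Under u = T, r = F, t = T, the left side is true but the right side is false.

(⇐) Assume the antecedent. If u is true, the antecedent forces (u = T, r = T, t = T), and ((¬r & t) → (t & ¬u)) → t holds there. If u is false, the antecedent forces (u = F, r = F, t = T) or (u = F, r = T, t = T), and ((¬r & t) → (t & ¬u)) → t holds there. Either way ((¬r & t) → (t & ¬u)) → t holds.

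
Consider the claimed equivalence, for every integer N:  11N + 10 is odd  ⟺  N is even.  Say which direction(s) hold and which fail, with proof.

(⇒) fails and (⇐) fails.

[⇒] This fails: N = 5 gives 11N + 10 = 65, which is odd, but 5 is odd, not even.

[⇐] This also fails: N = 4 is even, but 11N + 10 = 54 is even, not odd.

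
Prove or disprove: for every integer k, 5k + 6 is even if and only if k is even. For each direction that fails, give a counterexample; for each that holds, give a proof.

Both implications hold.

[⇒] Suppose 5k + 6 is even. Since 5 is odd, 5k and k have the same parity, so 5k + 6 ≡ k + 6 (mod 2). As 6 is even, 5k + 6 is even exactly when k is even. Thus k is even.

[⇐] Conversely, suppose k is even; write k = 2j. Then 5k + 6 = 5·(2j) + 6 = 2·5j + 6, which is even.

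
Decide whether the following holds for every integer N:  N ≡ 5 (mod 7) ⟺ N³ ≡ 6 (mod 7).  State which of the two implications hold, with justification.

Not equivalent: only (⇒) holds.

(→) Suppose N ≡ 5 (mod 7). Write N = 7j + 5. Then (7j + 5)³ = 343j³ + 735j² + 525j + 125 = 7(49j³ + 105j² + 75j + 17) + 6, so N³ ≡ 6 (mod 7).

(←) This fails: take N = 3. Then 3³ = 27 ≡ 6 (mod 7), yet 3 ≡ 3 (mod 7), not 5.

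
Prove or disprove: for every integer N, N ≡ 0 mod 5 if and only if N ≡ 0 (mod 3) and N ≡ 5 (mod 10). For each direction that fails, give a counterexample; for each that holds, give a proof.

Forward direction. This fails: N = 0 gives 0 ≡ 0 (mod 5) but 0 ≡ 0 (mod 10), so the conjunction on the right does not hold.

Converse. If N ≡ 0 (mod 3) and N ≡ 5 (mod 10), then by the Chinese remainder theorem N ≡ 15 (mod 30). Since 15 ≡ 0 (mod 5) and 5 ∣ 30, we get N ≡ 0 (mod 5).

Only the reverse direction holds.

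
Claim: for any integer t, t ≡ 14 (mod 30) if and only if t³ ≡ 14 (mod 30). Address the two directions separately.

(→) Suppose t ≡ 14 (mod 30). Write t = 30j + 14. Then (30j + 14)³ = 27000j³ + 37800j² + 17640j + 2744 = 30(900j³ + 1260j² + 588j + 91) + 14, so t³ ≡ 14 (mod 30).

(←) Conversely, suppose t³ ≡ 14 (mod 30). The only residue r in {0, …, 29} with r³ ≡ 14 (mod 30) is r = 14, so t ≡ 14 (mod 30).

Equivalent; both directions hold.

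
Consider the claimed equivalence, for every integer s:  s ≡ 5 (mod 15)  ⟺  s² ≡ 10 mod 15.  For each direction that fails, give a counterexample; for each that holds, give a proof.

[⇒] Suppose s ≡ 5 (mod 15). Write s = 15j + 5. Then (15j + 5)² = 225j² + 150j + 25 = 15(15j² + 10j + 1) + 10, so s² ≡ 10 (mod 15).

[⇐] This fails: take s = 10. Then 10² = 100 ≡ 10 (mod 15), yet 10 ≡ 10 (mod 15), not 5.

Only the forward implication holds.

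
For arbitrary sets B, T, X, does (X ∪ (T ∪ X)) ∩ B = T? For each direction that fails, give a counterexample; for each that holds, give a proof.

(⊆) fails and (⊇) fails.

Forward inclusion. This inclusion fails. Take B = {1}, T = ∅, X = {1}; then 1 ∈ (X ∪ (T ∪ X)) ∩ B but 1 ∉ T.

Reverse inclusion. This inclusion fails. Take B = ∅, T = {1}, X = ∅; then 1 ∈ T but 1 ∉ (X ∪ (T ∪ X)) ∩ B.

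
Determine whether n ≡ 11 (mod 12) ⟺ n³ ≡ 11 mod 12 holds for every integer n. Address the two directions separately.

Both directions hold.

[⇒] Suppose n ≡ 11 (mod 12). Write n = 12j + 11. Then (12j + 11)³ = 1728j³ + 4752j² + 4356j + 1331 = 12(144j³ + 396j² + 363j + 110) + 11, so n³ ≡ 11 (mod 12).

[⇐] Conversely, suppose n³ ≡ 11 (mod 12). The only residue r in {0, …, 11} with r³ ≡ 11 (mod 12) is r = 11, so n ≡ 11 (mod 12).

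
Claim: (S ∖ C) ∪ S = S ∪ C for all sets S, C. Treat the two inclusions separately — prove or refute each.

Forward inclusion. Let x ∈ (S ∖ C) ∪ S. Then either x ∈ S and x ∉ C; or x ∈ S ∩ C. In each case x ∈ S ∪ C, so (S ∖ C) ∪ S ⊆ S ∪ C.

Reverse inclusion. This inclusion fails. Take S = ∅, C = {1}; then 1 ∈ S ∪ C but 1 ∉ (S ∖ C) ∪ S.

The sets are not equal: only the forward inclusion holds.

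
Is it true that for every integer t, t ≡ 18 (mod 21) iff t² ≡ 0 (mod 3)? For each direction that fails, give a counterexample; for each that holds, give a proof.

Forward direction. Suppose t ≡ 18 (mod 21). Then t² ≡ 18² = 324 (mod 21), and since 3 ∣ 21, also t² ≡ 0 (mod 3).

Converse. This fails: take t = 0. Then 0² = 0 ≡ 0 (mod 3), yet 0 ≡ 0 (mod 21), not 18.

(⇒) holds; (⇐) fails.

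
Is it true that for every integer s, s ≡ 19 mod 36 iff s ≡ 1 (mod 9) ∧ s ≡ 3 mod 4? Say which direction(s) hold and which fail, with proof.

(→) Suppose s ≡ 19 (mod 36); write s = 36j + 19. Since 9 ∣ 36, reducing mod 9 gives s ≡ 19 ≡ 1 (mod 9); since 4 ∣ 36, reducing mod 4 gives s ≡ 19 ≡ 3 (mod 4).

(←) Conversely, if s ≡ 1 (mod 9) and s ≡ 3 (mod 4), then by the Chinese remainder theorem s ≡ 19 (mod 36). This is exactly s ≡ 19 (mod 36).

Equivalent; both directions hold.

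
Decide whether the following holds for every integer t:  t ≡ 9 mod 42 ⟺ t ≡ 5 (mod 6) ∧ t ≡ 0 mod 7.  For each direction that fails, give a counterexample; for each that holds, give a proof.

(→) This fails: t = 9 gives 9 ≡ 9 (mod 42) but 9 ≡ 3 (mod 6), so the conjunction on the right does not hold.

(←) This fails: t = 35 satisfies both congruences on the right (35 ≡ 5 mod 6 and 35 ≡ 0 mod 7) yet 35 ≡ 35 (mod 42), not 9.

Neither implication holds.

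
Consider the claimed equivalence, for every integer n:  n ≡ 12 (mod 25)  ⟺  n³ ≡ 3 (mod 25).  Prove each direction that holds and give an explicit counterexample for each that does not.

(→) Suppose n ≡ 12 (mod 25). Write n = 25j + 12. Then (25j + 12)³ = 15625j³ + 22500j² + 10800j + 1728 = 25(625j³ + 900j² + 432j + 69) + 3, so n³ ≡ 3 (mod 25).

(←) Conversely, suppose n³ ≡ 3 (mod 25). The only residue r in {0, …, 24} with r³ ≡ 3 (mod 25) is r = 12, so n ≡ 12 (mod 25).

Both directions hold; the statement is true.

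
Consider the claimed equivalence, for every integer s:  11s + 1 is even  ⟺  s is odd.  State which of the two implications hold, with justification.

(⇒) Suppose 11s + 1 is even. Since 11 is odd, 11s and s have the same parity, so 11s + 1 ≡ s + 1 (mod 2). As 1 is odd, 11s + 1 is even exactly when s is odd. Thus s is odd.

(⇐) Conversely, suppose s is odd; write s = 2j + 1. Then 11s + 1 = 11·(2j + 1) + 1 = 2·11j + 12, which is even.

Equivalent; both directions hold.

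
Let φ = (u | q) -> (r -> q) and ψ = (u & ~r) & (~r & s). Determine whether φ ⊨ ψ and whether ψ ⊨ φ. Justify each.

Forward direction. This fails. Under s = F, r = F, q = F, u = F, the left side is true but the right side is false.

Converse. Assume the antecedent. If s is true, the antecedent forces (s = T, r = F, q = F, u = T) or (s = T, r = F, q = T, u = T), and (u | q) -> (r -> q) holds there. If s is false, the antecedent cannot hold. Either way (u | q) -> (r -> q) holds.

Only the converse holds.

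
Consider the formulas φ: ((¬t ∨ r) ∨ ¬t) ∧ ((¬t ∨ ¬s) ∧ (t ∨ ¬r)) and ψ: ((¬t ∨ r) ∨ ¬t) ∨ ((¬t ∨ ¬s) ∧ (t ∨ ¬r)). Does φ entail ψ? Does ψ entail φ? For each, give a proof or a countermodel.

Not equivalent: only (⇒) holds.

(⇐) This fails. Under t = T, r = F, s = F, the left side is false but the right side is true.

(⇒) Assume the antecedent. If t is true, the antecedent forces (t = T, r = T, s = F), and the consequent holds there. If t is false, the consequent reduces to true regardless of the other variables. Either way the consequent holds.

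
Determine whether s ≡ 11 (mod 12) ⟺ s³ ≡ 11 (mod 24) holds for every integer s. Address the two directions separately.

[⇐] The residues r modulo 24 with r³ ≡ 11 (mod 24) are exactly {11}, and each is ≡ 11 (mod 12).

[⇒] This fails: take s = 23. Then 23 ≡ 11 (mod 12), but 23³ = 12167 ≡ 23 (mod 24), not 11.

Not equivalent: only (⇐) holds.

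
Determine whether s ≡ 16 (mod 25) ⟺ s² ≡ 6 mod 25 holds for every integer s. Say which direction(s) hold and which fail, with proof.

Not equivalent: only (⇒) holds.

(⇒) Suppose s ≡ 16 (mod 25). Write s = 25j + 16. Then (25j + 16)² = 625j² + 800j + 256 = 25(25j² + 32j + 10) + 6, so s² ≡ 6 (mod 25).

(⇐) This fails: take s = 9. Then 9² = 81 ≡ 6 (mod 25), yet 9 ≡ 9 (mod 25), not 16.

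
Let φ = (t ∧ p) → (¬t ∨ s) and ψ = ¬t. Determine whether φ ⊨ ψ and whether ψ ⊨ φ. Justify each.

The forward direction fails; the converse holds.

(→) This fails. Under p = F, s = F, t = T, the left side is true but the right side is false.

(←) Assume the antecedent. If p is true, the antecedent forces (p = T, s = F, t = F) or (p = T, s = T, t = F), and (t ∧ p) → (¬t ∨ s) holds there. If p is false, (t ∧ p) → (¬t ∨ s) reduces to true regardless of the other variables. Either way (t ∧ p) → (¬t ∨ s) holds.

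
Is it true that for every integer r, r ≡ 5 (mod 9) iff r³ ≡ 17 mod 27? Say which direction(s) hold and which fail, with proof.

Both directions hold; the statement is true.

(⇒) Suppose r ≡ 5 (mod 9). Working modulo 27, r ∈ {5, 14, 23}; for each such r, r³ ≡ 17 (mod 27).

(⇐) Conversely, the residues r modulo 27 with r³ ≡ 17 (mod 27) are exactly {5, 14, 23}, and each is ≡ 5 (mod 9).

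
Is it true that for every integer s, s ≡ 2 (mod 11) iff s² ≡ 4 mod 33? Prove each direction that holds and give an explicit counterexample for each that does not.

[⇒] This fails: take s = 24. Then 24 ≡ 2 (mod 11), but 24² = 576 ≡ 15 (mod 33), not 4.

[⇐] This fails: take s = 20. Then 20² = 400 ≡ 4 (mod 33), yet 20 ≡ 9 (mod 11), not 2.

Neither implication holds.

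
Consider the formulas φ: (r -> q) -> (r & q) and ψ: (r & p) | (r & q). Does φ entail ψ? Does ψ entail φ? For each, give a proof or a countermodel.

The forward direction fails; the converse holds.

(⇒) This fails. Under q = F, p = F, r = T, the left side is true but the right side is false.

(⇐) Assume the antecedent. If q is true, the antecedent forces (q = T, p = F, r = T) or (q = T, p = T, r = T), and (r -> q) -> (r & q) holds there. If q is false, the antecedent forces (q = F, p = T, r = T), and (r -> q) -> (r & q) holds there. Either way (r -> q) -> (r & q) holds.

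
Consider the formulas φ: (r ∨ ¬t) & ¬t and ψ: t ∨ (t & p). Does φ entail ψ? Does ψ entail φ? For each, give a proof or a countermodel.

(→) This fails. Under p = F, r = F, t = F, the left side is true but the right side is false.

(←) This fails. Under p = F, r = F, t = T, the left side is false but the right side is true.

Neither implication holds.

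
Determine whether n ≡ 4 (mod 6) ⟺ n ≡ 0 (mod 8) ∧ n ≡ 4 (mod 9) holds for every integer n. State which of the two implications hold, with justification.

(←) If n ≡ 0 (mod 8) and n ≡ 4 (mod 9), then by the Chinese remainder theorem n ≡ 40 (mod 72). Since 40 ≡ 4 (mod 6) and 6 ∣ 72, we get n ≡ 4 (mod 6).

(→) This fails: n = 64 gives 64 ≡ 4 (mod 6) but 64 ≡ 1 (mod 9), so the conjunction on the right does not hold.

(⇒) fails; (⇐) holds.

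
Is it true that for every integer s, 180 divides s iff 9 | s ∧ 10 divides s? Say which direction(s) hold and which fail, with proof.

Only the forward implication holds.

(⇒) If 180 ∣ s, write s = 180q. Since 180 = 20·9, s = 9·(20q), so 9 ∣ s; and since 180 = 18·10, s = 10·(18q), so 10 ∣ s.

(⇐) This fails: take s = 90. Both 9 ∣ 90 and 10 ∣ 90, yet 90 is not a multiple of 180 (since 90 = 0·180 + 90), so 180 ∤ 90.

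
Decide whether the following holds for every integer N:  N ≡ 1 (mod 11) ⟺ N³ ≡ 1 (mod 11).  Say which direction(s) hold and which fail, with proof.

(⇒) Suppose N ≡ 1 (mod 11). Write N = 11j + 1. Then (11j + 1)³ = 1331j³ + 363j² + 33j + 1 = 11(121j³ + 33j² + 3j) + 1, so N³ ≡ 1 (mod 11).

(⇐) Conversely, suppose N³ ≡ 1 (mod 11). The only residue r in {0, …, 10} with r³ ≡ 1 (mod 11) is r = 1, so N ≡ 1 (mod 11).

The biconditional holds.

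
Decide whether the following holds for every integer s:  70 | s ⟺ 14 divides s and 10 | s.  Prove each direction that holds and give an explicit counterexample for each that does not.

Equivalent; both directions hold.

[⇐] Suppose 14 ∣ s and 10 ∣ s. Any common multiple of 14 and 10 is a multiple of their lcm; here lcm(14, 10) = 14·10/gcd(14, 10) = 140/2 = 70, so 70 ∣ s.

[⇒] If 70 ∣ s, write s = 70q. Since 70 = 5·14, s = 14·(5q), so 14 ∣ s; and since 70 = 7·10, s = 10·(7q), so 10 ∣ s.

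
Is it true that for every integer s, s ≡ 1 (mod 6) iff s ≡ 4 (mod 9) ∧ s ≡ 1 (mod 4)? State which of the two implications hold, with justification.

Only the reverse direction holds.

(←) If s ≡ 4 (mod 9) and s ≡ 1 (mod 4), then by the Chinese remainder theorem s ≡ 13 (mod 36). Since 13 ≡ 1 (mod 6) and 6 ∣ 36, we get s ≡ 1 (mod 6).

(→) This fails: s = 1 gives 1 ≡ 1 (mod 6) but 1 ≡ 1 (mod 9), so the conjunction on the right does not hold.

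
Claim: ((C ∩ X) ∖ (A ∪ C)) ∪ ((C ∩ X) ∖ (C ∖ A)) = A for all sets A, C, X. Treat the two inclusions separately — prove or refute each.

(⟹) Let x ∈ ((C ∩ X) ∖ (A ∪ C)) ∪ ((C ∩ X) ∖ (C ∖ A)). Then x ∈ A ∩ C ∩ X, from which x ∈ A.

(⟸) This inclusion fails. Take A = {1}, C = ∅, X = ∅; then 1 ∈ A but 1 ∉ ((C ∩ X) ∖ (A ∪ C)) ∪ ((C ∩ X) ∖ (C ∖ A)).

(⊆) holds; (⊇) fails.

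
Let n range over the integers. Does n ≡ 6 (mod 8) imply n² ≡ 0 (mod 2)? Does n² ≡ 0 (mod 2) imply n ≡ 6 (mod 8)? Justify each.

(→) Suppose n ≡ 6 (mod 8). Then n² ≡ 6² = 36 (mod 8), and since 2 ∣ 8, also n² ≡ 0 (mod 2).

(←) This fails: take n = 0. Then 0² = 0 ≡ 0 (mod 2), yet 0 ≡ 0 (mod 8), not 6.

Only the forward implication holds.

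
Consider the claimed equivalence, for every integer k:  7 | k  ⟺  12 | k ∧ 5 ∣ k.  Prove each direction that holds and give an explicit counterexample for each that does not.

(⇒) This fails: take k = 7. Certainly 7 ∣ 7, but 12 ∤ 7.

(⇐) This fails: take k = 60. Both 12 ∣ 60 and 5 ∣ 60, yet 60 is not a multiple of 7 (since 60 = 8·7 + 4), so 7 ∤ 60.

Neither direction holds.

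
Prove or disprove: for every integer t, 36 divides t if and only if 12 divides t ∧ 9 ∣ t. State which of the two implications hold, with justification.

Forward direction. If 36 ∣ t, write t = 36q. Since 36 = 3·12, t = 12·(3q), so 12 ∣ t; and since 36 = 4·9, t = 9·(4q), so 9 ∣ t.

Converse. Suppose 12 ∣ t and 9 ∣ t. Any common multiple of 12 and 9 is a multiple of their lcm; here lcm(12, 9) = 12·9/gcd(12, 9) = 108/3 = 36, so 36 ∣ t.

Both implications hold.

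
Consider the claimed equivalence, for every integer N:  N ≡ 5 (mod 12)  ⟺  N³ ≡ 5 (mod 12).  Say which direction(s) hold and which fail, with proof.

(←) For the converse, argue contrapositively. If N ≢ 5 (mod 12), then N is congruent to one of 0, 1, 2, 3, 4, 6, 7, 8, 9, 10, 11 modulo 12, and these give N³ ≡ 0, 1, 8, 3, 4, 0, 7, 8, 9, 4, 11 respectively — never 5.

(→) Suppose N ≡ 5 (mod 12). Write N = 12j + 5. Then (12j + 5)³ = 1728j³ + 2160j² + 900j + 125 = 12(144j³ + 180j² + 75j + 10) + 5, so N³ ≡ 5 (mod 12).

Both directions hold; the statement is true.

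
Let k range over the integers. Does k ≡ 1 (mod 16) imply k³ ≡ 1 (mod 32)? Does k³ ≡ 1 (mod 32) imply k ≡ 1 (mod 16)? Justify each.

(⇐) The residues r modulo 32 with r³ ≡ 1 (mod 32) are exactly {1}, and each is ≡ 1 (mod 16).

(⇒) This fails: take k = 17. Then 17 ≡ 1 (mod 16), but 17³ = 4913 ≡ 17 (mod 32), not 1.

Not equivalent: only (⇐) holds.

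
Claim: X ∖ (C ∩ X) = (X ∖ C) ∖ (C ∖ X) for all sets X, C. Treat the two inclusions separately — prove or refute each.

(⊇) Let x ∈ (X ∖ C) ∖ (C ∖ X). Then x ∈ X and x ∉ C, from which x ∈ X ∖ (C ∩ X).

(⊆) Let x ∈ X ∖ (C ∩ X). Then x ∈ X and x ∉ C, from which x ∈ (X ∖ C) ∖ (C ∖ X).

Both inclusions hold.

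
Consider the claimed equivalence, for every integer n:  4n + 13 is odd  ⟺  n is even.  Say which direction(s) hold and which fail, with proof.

(⟹) This fails: take n = 1. Then 4n + 13 = 17, which is odd, yet n = 1 is odd, not even.

(⟸) Suppose n is even. Since 4 is even, 4n is even for every n, so 4n + 13 has the same parity as 13, which is odd. Hence 4n + 13 is odd.

Not equivalent: only (⇐) holds.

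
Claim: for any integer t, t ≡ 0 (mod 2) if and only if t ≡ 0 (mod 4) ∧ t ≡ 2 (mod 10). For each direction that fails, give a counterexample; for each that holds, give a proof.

Converse. If t ≡ 0 (mod 4) and t ≡ 2 (mod 10), then by the Chinese remainder theorem t ≡ 12 (mod 20). Since 12 ≡ 0 (mod 2) and 2 ∣ 20, we get t ≡ 0 (mod 2).

Forward direction. This fails: t = 0 gives 0 ≡ 0 (mod 2) but 0 ≡ 0 (mod 10), so the conjunction on the right does not hold.

Not equivalent: only (⇐) holds.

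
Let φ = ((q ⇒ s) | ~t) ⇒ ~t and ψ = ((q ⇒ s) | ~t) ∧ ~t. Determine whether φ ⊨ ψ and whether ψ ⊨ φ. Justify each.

The forward direction fails; the converse holds.

[⇒] This fails. Under q = T, s = F, t = T, the left side is true but the right side is false.

[⇐] Assume the antecedent. If q is true, the antecedent forces (q = T, s = F, t = F) or (q = T, s = T, t = F), and ((q ⇒ s) | ~t) ⇒ ~t holds there. If q is false, the antecedent forces (q = F, s = F, t = F) or (q = F, s = T, t = F), and ((q ⇒ s) | ~t) ⇒ ~t holds there. Either way ((q ⇒ s) | ~t) ⇒ ~t holds.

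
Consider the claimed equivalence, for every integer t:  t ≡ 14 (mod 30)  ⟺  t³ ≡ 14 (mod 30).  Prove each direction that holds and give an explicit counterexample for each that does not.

Both implications hold.

(⇒) Suppose t ≡ 14 (mod 30). Write t = 30j + 14. Then (30j + 14)³ = 27000j³ + 37800j² + 17640j + 2744 = 30(900j³ + 1260j² + 588j + 91) + 14, so t³ ≡ 14 (mod 30).

(⇐) Conversely, suppose t³ ≡ 14 (mod 30). The only residue r in {0, …, 29} with r³ ≡ 14 (mod 30) is r = 14, so t ≡ 14 (mod 30).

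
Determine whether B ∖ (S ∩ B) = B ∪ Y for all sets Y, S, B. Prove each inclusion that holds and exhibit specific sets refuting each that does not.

Reverse inclusion. This inclusion fails. Take Y = {1}, S = ∅, B = ∅; then 1 ∈ B ∪ Y but 1 ∉ B ∖ (S ∩ B).

Forward inclusion. Let x ∈ B ∖ (S ∩ B). Then either x ∈ B and x ∉ Y, S; or x ∈ Y ∩ B and x ∉ S. In each case x ∈ B ∪ Y, so B ∖ (S ∩ B) ⊆ B ∪ Y.

Only the forward inclusion holds.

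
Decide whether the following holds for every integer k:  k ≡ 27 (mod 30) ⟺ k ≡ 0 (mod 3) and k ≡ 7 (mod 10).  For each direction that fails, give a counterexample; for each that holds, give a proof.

Both implications hold.

Forward direction. Suppose k ≡ 27 (mod 30); write k = 30j + 27. Since 3 ∣ 30, reducing mod 3 gives k ≡ 27 ≡ 0 (mod 3); since 10 ∣ 30, reducing mod 10 gives k ≡ 27 ≡ 7 (mod 10).

Converse. If k ≡ 0 (mod 3) and k ≡ 7 (mod 10), then by the Chinese remainder theorem k ≡ 27 (mod 30). This is exactly k ≡ 27 (mod 30).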